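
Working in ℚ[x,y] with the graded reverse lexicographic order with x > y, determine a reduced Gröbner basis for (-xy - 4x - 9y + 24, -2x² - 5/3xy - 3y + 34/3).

G = {x² - 10/3x - 6y + 43/3, xy + 4x + 9y - 24, y² - 10x - 152/9y + 358/9}

Buchberger's algorithm terminates because the ascending chain of leading-term ideals stabilizes.

f_1 = -xy - 4x - 9y + 24, LT = xy.
f_2 = -2x² - 5/3xy - 3y + 34/3, LT = x².

S(f_1,f_2): lcm = x²y. S = -⅚xy² + 4x² + 9xy - 3/2y² - 24x + 17/3y.
  reduce S modulo (f_1, f_2):
  remainder 6y² - 60x - 304/3y + 716/3 ≠ 0; add g_3 = 6y² - 60x - 304/3y + 716/3 to the basis.

The other S-polynomials (S(f_1,g_3), S(f_2,g_3)) all reduce to 0 modulo the current basis, so we have a Gröbner basis.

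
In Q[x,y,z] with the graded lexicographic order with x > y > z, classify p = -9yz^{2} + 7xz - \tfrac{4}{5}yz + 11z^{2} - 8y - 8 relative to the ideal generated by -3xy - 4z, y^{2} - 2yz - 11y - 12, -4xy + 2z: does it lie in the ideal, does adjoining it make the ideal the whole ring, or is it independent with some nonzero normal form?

-9yz^{2} + 7xz - \tfrac{4}{5}yz + 11z^{2} - 8y - 8 is independent of I; its normal form modulo I is -8y - 8.

First compute the reduced Gröbner basis of I by Buchberger's algorithm.
f_1 = -3xy - 4z, LT = xy.
f_2 = y^{2} - 2yz - 11y - 12, LT = y^{2}.
f_3 = -4xy + 2z, LT = xy.

S(f_1,f_2): lcm = xy^{2}. S = 2xyz + 11xy + \tfrac{4}{3}yz + 12x.
  reduce S modulo (f_1, f_2, f_3):
  remainder \tfrac{4}{3}yz - \tfrac{8}{3}z^{2} + 12x - \tfrac{44}{3}z ≠ 0; add h_4 = \tfrac{4}{3}yz - \tfrac{8}{3}z^{2} + 12x - \tfrac{44}{3}z to the basis.

S(f_1,f_3): lcm = xy. S = \tfrac{11}{6}z.
  reduce S modulo (f_1, f_2, f_3, h_4):
  remainder \tfrac{11}{6}z ≠ 0; add h_5 = \tfrac{11}{6}z to the basis.

S(f_2,f_3): lcm = xy^{2}. S = -2xyz - 11xy + \tfrac{1}{2}yz - 12x.
  reduce S modulo (f_1, f_2, f_3, h_4, h_5):
  remainder -\tfrac{33}{2}x ≠ 0; add h_6 = -\tfrac{33}{2}x to the basis.

The other S-polynomials (S(f_1,h_4), S(f_2,h_4), S(f_3,h_4), S(f_1,h_5), S(f_2,h_5), S(f_3,h_5), S(h_4,h_5), S(f_1,h_6), S(f_2,h_6), S(f_3,h_6), S(h_4,h_6), S(h_5,h_6)) all reduce to 0 modulo the current basis, so we have a Gröbner basis.
Inter-reduce: drop elements whose leading term is divisible by another's, tail-reduce, and make monic.
Reduced Gröbner basis: {y^{2} - 11y - 12, x, z}.
Label its elements g_1 = y^{2} - 11y - 12, g_2 = x, g_3 = z.

Reduce p = -9yz^{2} + 7xz - \tfrac{4}{5}yz + 11z^{2} - 8y - 8 modulo G:
  leading term yz^{2}: subtract (-9yz)·g_3 from -9yz^{2} + 7xz - \tfrac{4}{5}yz + 11z^{2} - 8y - 8 → 7xz - \tfrac{4}{5}yz + 11z^{2} - 8y - 8
  leading term xz: subtract (7z)·g_2 from 7xz - \tfrac{4}{5}yz + 11z^{2} - 8y - 8 → -\tfrac{4}{5}yz + 11z^{2} - 8y - 8
  leading term yz: subtract (-\tfrac{4}{5}y)·g_3 from -\tfrac{4}{5}yz + 11z^{2} - 8y - 8 → 11z^{2} - 8y - 8
  leading term z^{2}: subtract (11z)·g_3 from 11z^{2} - 8y - 8 → -8y - 8
  leading term y: no divisor's leading term divides it; move -8y to the remainder.
  leading term 1: no divisor's leading term divides it; move -8 to the remainder.
  normal form = -8y - 8.
The normal form is nonzero, so p ∉ I. Since p minus its normal form lies in I, I + (p) = I + (r) where r = -8y - 8; decide whether this ideal is the whole ring.
Run Buchberger on G together with r (pairs among the g_i already reduce to 0 since G is a Gröbner basis):
g_1 = y^{2} - 11y - 12, LT = y^{2}.
g_2 = x, LT = x.
g_3 = z, LT = z.
r = -8y - 8, LT = y.

The S-polynomials (S(g_1,g_2), S(g_1,g_3), S(g_1,r), S(g_2,g_3), S(g_2,r), S(g_3,r)) all reduce to 0 modulo the current basis, so we have a Gröbner basis.
Inter-reduce: drop elements whose leading term is divisible by another's, tail-reduce, and make monic.
Reduced Gröbner basis: {x, y + 1, z}.
The reduced Gröbner basis of I + (p) is {x, y + 1, z} ≠ {1}, a proper ideal, so the enlarged system stays consistent: p is independent of I, with normal form -8y - 8.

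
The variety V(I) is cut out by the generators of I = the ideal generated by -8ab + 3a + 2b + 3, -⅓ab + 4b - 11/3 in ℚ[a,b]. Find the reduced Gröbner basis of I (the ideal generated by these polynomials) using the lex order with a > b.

G = {a - 94/3b + 91/3, b² - 127/94b + 33/94}

f_1 = -8ab + 3a + 2b + 3, LT = ab.
f_2 = -⅓ab + 4b - 11/3, LT = ab.

S(f_1,f_2): lcm = ab. S = -⅜a + 47/4b - 91/8.
  leading term a: no divisor's leading term divides it; move -⅜a to the remainder.
  leading term b: no divisor's leading term divides it; move 47/4b to the remainder.
  leading term 1: no divisor's leading term divides it; move -91/8 to the remainder.
  remainder -⅜a + 47/4b - 91/8 ≠ 0; add g_3 = -⅜a + 47/4b - 91/8 to the basis.

S(f_1,g_3): lcm = ab. S = -⅜a + 94/3b² - 367/12b - ⅜.
  leading term a: subtract (1)·g_3 from -⅜a + 94/3b² - 367/12b - ⅜ → 94/3b² - 127/3b + 11
  leading term b²: no divisor's leading term divides it; move 94/3b² to the remainder.
  leading term b: no divisor's leading term divides it; move -127/3b to the remainder.
  leading term 1: no divisor's leading term divides it; move 11 to the remainder.
  remainder 94/3b² - 127/3b + 11 ≠ 0; add g_4 = 94/3b² - 127/3b + 11 to the basis.

S(f_2,g_3): lcm = ab. S = 94/3b² - 127/3b + 11.
  leading term b²: subtract (1)·g_4 from 94/3b² - 127/3b + 11 → 0
  remainder 0.

S(f_1,g_4): lcm = ab². S = 367/376ab - 33/94a - ¼b² - ⅜b.
  leading term ab: subtract (-367/3008)·f_1 from 367/376ab - 33/94a - ¼b² - ⅜b → 45/3008a - ¼b² - 197/1504b + 1101/3008
  leading term a: subtract (-15/376)·g_3 from 45/3008a - ¼b² - 197/1504b + 1101/3008 → -¼b² + 127/376b - 33/376
  leading term b²: subtract (-3/376)·g_4 from -¼b² + 127/376b - 33/376 → 0
  remainder 0.

S(f_2,g_4): lcm = ab². S = 127/94ab - 33/94a - 12b² + 11b.
  leading term ab: subtract (-127/752)·f_1 from 127/94ab - 33/94a - 12b² + 11b → 117/752a - 12b² + 4263/376b + 381/752
  leading term a: subtract (-39/94)·g_3 from 117/752a - 12b² + 4263/376b + 381/752 → -12b² + 762/47b - 198/47
  leading term b²: subtract (-18/47)·g_4 from -12b² + 762/47b - 198/47 → 0
  remainder 0.

S(g_3,g_4): leading monomials are coprime, so the S-polynomial reduces to 0 (Buchberger's first criterion).
Every S-polynomial of the final basis reduces to 0, so we have a Gröbner basis.
Inter-reduce: drop elements whose leading term is divisible by another's, tail-reduce, and make monic.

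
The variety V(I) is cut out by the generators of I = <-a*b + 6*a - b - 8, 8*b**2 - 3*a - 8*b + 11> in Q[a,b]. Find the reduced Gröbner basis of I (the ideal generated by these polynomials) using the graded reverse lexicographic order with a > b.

G = {a**2 - 248/3*a + 112/3*b + 103, a*b - 6*a + b + 8, b**2 - 3/8*a - b + 11/8}

f_1 = -a*b + 6*a - b - 8, LT = a*b.
f_2 = 8*b**2 - 3*a - 8*b + 11, LT = b**2.

S(f_1,f_2): lcm = a*b**2. S = 3/8*a**2 - 5*a*b + b**2 - 11/8*a + 8*b.
  reduce S modulo (f_1, f_2):
  remainder 3/8*a**2 - 31*a + 14*b + 309/8 ≠ 0; add g_3 = 3/8*a**2 - 31*a + 14*b + 309/8 to the basis.

The other S-polynomials (S(f_1,g_3), S(f_2,g_3)) all reduce to 0 modulo the current basis, so we have a Gröbner basis.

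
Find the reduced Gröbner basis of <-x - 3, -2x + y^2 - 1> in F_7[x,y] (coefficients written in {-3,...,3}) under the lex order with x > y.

f_1 = -x - 3, LT = x.
f_2 = -2x + y^2 - 1, LT = x.

S(f_1,f_2): lcm = x. S = -3y^2 - 1.
  reduce S modulo (f_1, f_2):
  remainder -3y^2 - 1 ≠ 0; add g_3 = -3y^2 - 1 to the basis.

The other S-polynomials (S(f_1,g_3), S(f_2,g_3)) all reduce to 0 modulo the current basis, so we have a Gröbner basis.
Inter-reduce: drop elements whose leading term is divisible by another's, tail-reduce, and make monic.

G = {x + 3, y^2 - 2}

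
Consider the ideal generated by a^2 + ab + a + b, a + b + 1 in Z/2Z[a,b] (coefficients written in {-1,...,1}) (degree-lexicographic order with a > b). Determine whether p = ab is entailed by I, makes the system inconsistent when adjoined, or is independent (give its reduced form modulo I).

ab lies in I (it reduces to 0).

First compute the reduced Gröbner basis of I by Buchberger's algorithm.
f_1 = a^2 + ab + a + b, LT = a^2.
f_2 = a + b + 1, LT = a.

S(f_1,f_2): lcm = a^2. S = b.
  reduce S modulo (f_1, f_2):
  remainder b ≠ 0; add h_3 = b to the basis.

The other S-polynomials (S(f_1,h_3), S(f_2,h_3)) all reduce to 0 modulo the current basis, so we have a Gröbner basis.
Inter-reduce: drop elements whose leading term is divisible by another's, tail-reduce, and make monic.
Reduced Gröbner basis: {a + 1, b}.
Label its elements g_1 = a + 1, g_2 = b.

Reduce p = ab modulo G:
  leading term ab: subtract (b)·g_1 from ab → b
  leading term b: subtract (1)·g_2 from b → 0
  normal form = 0.
Since the normal form is 0, p ∈ I.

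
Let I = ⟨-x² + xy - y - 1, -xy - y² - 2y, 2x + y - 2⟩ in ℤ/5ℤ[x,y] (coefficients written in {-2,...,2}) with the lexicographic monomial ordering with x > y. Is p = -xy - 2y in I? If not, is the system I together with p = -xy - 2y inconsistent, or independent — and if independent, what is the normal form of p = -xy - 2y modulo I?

First compute the reduced Gröbner basis of I by Buchberger's algorithm.
f_1 = -x² + xy - y - 1, LT = x².
f_2 = -xy - y² - 2y, LT = xy.
f_3 = 2x + y - 2, LT = x.

S(f_1,f_2): lcm = x²y. S = -2xy² - 2xy + y² + y.
  reduce S modulo (f_1, f_2, f_3):
  remainder 2y³ + 2y² ≠ 0; add h_4 = 2y³ + 2y² to the basis.

S(f_1,f_3): lcm = x². S = xy + x + y + 1.
  reduce S modulo (f_1, f_2, f_3, h_4):
  remainder -y² + y + 2 ≠ 0; add h_5 = -y² + y + 2 to the basis.

S(f_2,f_3): lcm = xy. S = -2y² - 2y.
  reduce S modulo (f_1, f_2, f_3, h_4, h_5):
  remainder y + 1 ≠ 0; add h_6 = y + 1 to the basis.

The other S-polynomials (S(f_1,h_4), S(f_2,h_4), S(f_3,h_4), S(f_1,h_5), S(f_2,h_5), S(f_3,h_5), S(h_4,h_5), S(f_1,h_6), S(f_2,h_6), S(f_3,h_6), S(h_4,h_6), S(h_5,h_6)) all reduce to 0 modulo the current basis, so we have a Gröbner basis.
Inter-reduce: drop elements whose leading term is divisible by another's, tail-reduce, and make monic.
Reduced Gröbner basis: {x + 1, y + 1}.
Label its elements g_1 = x + 1, g_2 = y + 1.

Reduce p = -xy - 2y modulo G:
  leading term xy: subtract (-y)·g_1 from -xy - 2y → -y
  leading term y: subtract (-1)·g_2 from -y → 1
  leading term 1: no divisor's leading term divides it; move 1 to the remainder.
  normal form = 1.
The normal form is nonzero, so p ∉ I. Since p minus its normal form lies in I, I + (p) = I + (r) where r = 1; decide whether this ideal is the whole ring.
Here r = 1 is a nonzero constant, hence a unit: 1 ∈ I + (p), the Gröbner basis of I + (p) is {1}, and the enlarged system has no common solution — adjoining p is inconsistent.

Adjoining -xy - 2y makes the ideal the whole ring: the system is inconsistent.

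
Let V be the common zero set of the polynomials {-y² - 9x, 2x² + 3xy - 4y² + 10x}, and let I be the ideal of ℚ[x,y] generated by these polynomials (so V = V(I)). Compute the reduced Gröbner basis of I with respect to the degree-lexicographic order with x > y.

G = {x² + 3/2xy + 23x, y² + 9x}

f_1 = -y² - 9x, LT = y².
f_2 = 2x² + 3xy - 4y² + 10x, LT = x².

The S-polynomials (S(f_1,f_2)) all reduce to 0 modulo the current basis, so we have a Gröbner basis.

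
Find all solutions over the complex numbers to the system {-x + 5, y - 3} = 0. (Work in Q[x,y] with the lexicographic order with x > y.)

Compute a lex Gröbner basis by Buchberger's algorithm.
f_1 = -x + 5, LT = x.
f_2 = y - 3, LT = y.

The S-polynomials (S(f_1,f_2)) all reduce to 0 modulo the current basis, so we have a Gröbner basis.
Inter-reduce: drop elements whose leading term is divisible by another's, tail-reduce, and make monic.
Reduced Gröbner basis: {x - 5, y - 3}.

A lex Gröbner basis eliminates variables successively. Here y - 3 depends only on y, with roots {3}; lifting each root through the earlier basis elements recovers the full solutions.
  y = 3: the earlier basis element becomes x - 5 = 0, giving x = 5 — point (5, 3).

{(5, 3)}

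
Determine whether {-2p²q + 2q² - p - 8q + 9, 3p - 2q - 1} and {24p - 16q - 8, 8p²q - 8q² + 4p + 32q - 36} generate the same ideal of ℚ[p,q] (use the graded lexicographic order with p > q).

Yes, the ideals are equal.

Equality of ideals is decidable: compute both reduced Gröbner bases (unique for the ordering) and check whether they agree.
Buchberger on the first generating set:
f_1 = -2p²q + 2q² - p - 8q + 9, LT = p²q.
f_2 = 3p - 2q - 1, LT = p.

S(f_1,f_2): lcm = p²q. S = ⅔pq² + ⅓pq - q² + ½p + 4q - 9/2.
  leading term pq²: subtract (2/9q²)·f_2 from ⅔pq² + ⅓pq - q² + ½p + 4q - 9/2 → 4/9q³ + ⅓pq - 7/9q² + ½p + 4q - 9/2
  leading term q³: no divisor's leading term divides it; move 4/9q³ to the remainder.
  leading term pq: subtract (1/9q)·f_2 from ⅓pq - 7/9q² + ½p + 4q - 9/2 → -5/9q² + ½p + 37/9q - 9/2
  leading term q²: no divisor's leading term divides it; move -5/9q² to the remainder.
  leading term p: subtract (⅙)·f_2 from ½p + 37/9q - 9/2 → 40/9q - 13/3
  leading term q: no divisor's leading term divides it; move 40/9q to the remainder.
  leading term 1: no divisor's leading term divides it; move -13/3 to the remainder.
  remainder 4/9q³ - 5/9q² + 40/9q - 13/3 ≠ 0; add g_3 = 4/9q³ - 5/9q² + 40/9q - 13/3 to the basis.

The other S-polynomials (S(f_1,g_3), S(f_2,g_3)) all reduce to 0 modulo the current basis, so we have a Gröbner basis.
Inter-reduce: drop elements whose leading term is divisible by another's, tail-reduce, and make monic.
Reduced Gröbner basis: {q³ - 5/4q² + 10q - 39/4, p - ⅔q - ⅓}.

Buchberger on the second generating set:
h_1 = 24p - 16q - 8, LT = p.
h_2 = 8p²q - 8q² + 4p + 32q - 36, LT = p²q.

S(h_1,h_2): lcm = p²q. S = -⅔pq² - ⅓pq + q² - ½p - 4q + 9/2.
  leading term pq²: subtract (-1/36q²)·h_1 from -⅔pq² - ⅓pq + q² - ½p - 4q + 9/2 → -4/9q³ - ⅓pq + 7/9q² - ½p - 4q + 9/2
  leading term q³: no divisor's leading term divides it; move -4/9q³ to the remainder.
  leading term pq: subtract (-1/72q)·h_1 from -⅓pq + 7/9q² - ½p - 4q + 9/2 → 5/9q² - ½p - 37/9q + 9/2
  leading term q²: no divisor's leading term divides it; move 5/9q² to the remainder.
  leading term p: subtract (-1/48)·h_1 from -½p - 37/9q + 9/2 → -40/9q + 13/3
  leading term q: no divisor's leading term divides it; move -40/9q to the remainder.
  leading term 1: no divisor's leading term divides it; move 13/3 to the remainder.
  remainder -4/9q³ + 5/9q² - 40/9q + 13/3 ≠ 0; add k_3 = -4/9q³ + 5/9q² - 40/9q + 13/3 to the basis.

The other S-polynomials (S(h_1,k_3), S(h_2,k_3)) all reduce to 0 modulo the current basis, so we have a Gröbner basis.
Inter-reduce: drop elements whose leading term is divisible by another's, tail-reduce, and make monic.
Reduced Gröbner basis: {q³ - 5/4q² + 10q - 39/4, p - ⅔q - ⅓}.

Same reduced basis, so the two generating sets span the same ideal.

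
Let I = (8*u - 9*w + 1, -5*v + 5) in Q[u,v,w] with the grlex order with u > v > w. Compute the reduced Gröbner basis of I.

Buchberger's algorithm terminates because the ascending chain of leading-term ideals stabilizes.

f_1 = 8*u - 9*w + 1, LT = u.
f_2 = -5*v + 5, LT = v.

The S-polynomials (S(f_1,f_2)) all reduce to 0 modulo the current basis, so we have a Gröbner basis.

G = {u - 9/8*w + 1/8, v - 1}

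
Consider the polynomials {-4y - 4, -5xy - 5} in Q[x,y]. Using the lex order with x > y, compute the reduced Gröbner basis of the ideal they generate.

G = {x - 1, y + 1}

f_1 = -4y - 4, LT = y.
f_2 = -5xy - 5, LT = xy.

S(f_1,f_2): lcm = xy. S = x - 1.
  reduce S modulo (f_1, f_2):
  remainder x - 1 ≠ 0; add g_3 = x - 1 to the basis.

The other S-polynomials (S(f_1,g_3), S(f_2,g_3)) all reduce to 0 modulo the current basis, so we have a Gröbner basis.
Inter-reduce: drop elements whose leading term is divisible by another's, tail-reduce, and make monic.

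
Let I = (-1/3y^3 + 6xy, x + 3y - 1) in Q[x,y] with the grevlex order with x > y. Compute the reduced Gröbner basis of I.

f_1 = -1/3y^3 + 6xy, LT = y^3.
f_2 = x + 3y - 1, LT = x.

The S-polynomials (S(f_1,f_2)) all reduce to 0 modulo the current basis, so we have a Gröbner basis.

G = {y^3 + 54y^2 - 18y, x + 3y - 1}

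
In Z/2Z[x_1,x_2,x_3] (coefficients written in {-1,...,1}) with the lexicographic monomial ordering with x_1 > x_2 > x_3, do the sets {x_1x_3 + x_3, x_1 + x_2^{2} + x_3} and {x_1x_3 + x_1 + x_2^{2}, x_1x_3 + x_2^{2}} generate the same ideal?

Equality of ideals is decidable: compute both reduced Gröbner bases (unique for the ordering) and check whether they agree.
Buchberger on the first generating set:
f_1 = x_1x_3 + x_3, LT = x_1x_3.
f_2 = x_1 + x_2^{2} + x_3, LT = x_1.

S(f_1,f_2): lcm = x_1x_3. S = x_2^{2}x_3 + x_3^{2} + x_3.
  leading term x_2^{2}x_3: no divisor's leading term divides it; move x_2^{2}x_3 to the remainder.
  leading term x_3^{2}: no divisor's leading term divides it; move x_3^{2} to the remainder.
  leading term x_3: no divisor's leading term divides it; move x_3 to the remainder.
  remainder x_2^{2}x_3 + x_3^{2} + x_3 ≠ 0; add g_3 = x_2^{2}x_3 + x_3^{2} + x_3 to the basis.

The other S-polynomials (S(f_1,g_3), S(f_2,g_3)) all reduce to 0 modulo the current basis, so we have a Gröbner basis.
Inter-reduce: drop elements whose leading term is divisible by another's, tail-reduce, and make monic.
Reduced Gröbner basis: {x_1 + x_2^{2} + x_3, x_2^{2}x_3 + x_3^{2} + x_3}.

Buchberger on the second generating set:
h_1 = x_1x_3 + x_1 + x_2^{2}, LT = x_1x_3.
h_2 = x_1x_3 + x_2^{2}, LT = x_1x_3.

S(h_1,h_2): lcm = x_1x_3. S = x_1.
  leading term x_1: no divisor's leading term divides it; move x_1 to the remainder.
  remainder x_1 ≠ 0; add k_3 = x_1 to the basis.

S(h_1,k_3): lcm = x_1x_3. S = x_1 + x_2^{2}.
  leading term x_1: subtract (1)·k_3 from x_1 + x_2^{2} → x_2^{2}
  leading term x_2^{2}: no divisor's leading term divides it; move x_2^{2} to the remainder.
  remainder x_2^{2} ≠ 0; add k_4 = x_2^{2} to the basis.

The other S-polynomials (S(h_2,k_3), S(h_1,k_4), S(h_2,k_4), S(k_3,k_4)) all reduce to 0 modulo the current basis, so we have a Gröbner basis.
Inter-reduce: drop elements whose leading term is divisible by another's, tail-reduce, and make monic.
Reduced Gröbner basis: {x_1, x_2^{2}}.

These differ, so the ideals are not equal.

No, the ideals differ.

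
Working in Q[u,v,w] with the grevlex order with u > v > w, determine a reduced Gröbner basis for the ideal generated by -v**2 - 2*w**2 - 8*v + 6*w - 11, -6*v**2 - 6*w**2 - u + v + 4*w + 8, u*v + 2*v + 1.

f_1 = -v**2 - 2*w**2 - 8*v + 6*w - 11, LT = v**2.
f_2 = -6*v**2 - 6*w**2 - u + v + 4*w + 8, LT = v**2.
f_3 = u*v + 2*v + 1, LT = u*v.

S(f_1,f_2): lcm = v**2. S = w**2 - 1/6*u + 49/6*v - 16/3*w + 37/3.
  leading term w**2: no divisor's leading term divides it; move w**2 to the remainder.
  leading term u: no divisor's leading term divides it; move -1/6*u to the remainder.
  leading term v: no divisor's leading term divides it; move 49/6*v to the remainder.
  leading term w: no divisor's leading term divides it; move -16/3*w to the remainder.
  leading term 1: no divisor's leading term divides it; move 37/3 to the remainder.
  remainder w**2 - 1/6*u + 49/6*v - 16/3*w + 37/3 ≠ 0; add g_4 = w**2 - 1/6*u + 49/6*v - 16/3*w + 37/3 to the basis.

S(f_1,f_3): lcm = u*v**2. S = 2*u*w**2 + 8*u*v - 2*v**2 - 6*u*w + 11*u - v.
  leading term u*w**2: subtract (2*u)·g_4 from 2*u*w**2 + 8*u*v - 2*v**2 - 6*u*w + 11*u - v → 1/3*u**2 - 25/3*u*v - 2*v**2 + 14/3*u*w - 41/3*u - v
  leading term u**2: no divisor's leading term divides it; move 1/3*u**2 to the remainder.
  leading term u*v: subtract (-25/3)·f_3 from -25/3*u*v - 2*v**2 + 14/3*u*w - 41/3*u - v → -2*v**2 + 14/3*u*w - 41/3*u + 47/3*v + 25/3
  leading term v**2: subtract (2)·f_1 from -2*v**2 + 14/3*u*w - 41/3*u + 47/3*v + 25/3 → 14/3*u*w + 4*w**2 - 41/3*u + 95/3*v - 12*w + 91/3
  leading term u*w: no divisor's leading term divides it; move 14/3*u*w to the remainder.
  leading term w**2: subtract (4)·g_4 from 4*w**2 - 41/3*u + 95/3*v - 12*w + 91/3 → -13*u - v + 28/3*w - 19
  leading term u: no divisor's leading term divides it; move -13*u to the remainder.
  leading term v: no divisor's leading term divides it; move -v to the remainder.
  leading term w: no divisor's leading term divides it; move 28/3*w to the remainder.
  leading term 1: no divisor's leading term divides it; move -19 to the remainder.
  remainder 1/3*u**2 + 14/3*u*w - 13*u - v + 28/3*w - 19 ≠ 0; add g_5 = 1/3*u**2 + 14/3*u*w - 13*u - v + 28/3*w - 19 to the basis.

The other S-polynomials (S(f_2,f_3), S(f_1,g_4), S(f_2,g_4), S(f_3,g_4), S(f_1,g_5), S(f_2,g_5), S(f_3,g_5), S(g_4,g_5)) all reduce to 0 modulo the current basis, so we have a Gröbner basis.
Inter-reduce: drop elements whose leading term is divisible by another's, tail-reduce, and make monic.

G = {u**2 + 14*u*w - 39*u - 3*v + 28*w - 57, u*v + 2*v + 1, v**2 + 1/3*u - 25/3*v + 14/3*w - 41/3, w**2 - 1/6*u + 49/6*v - 16/3*w + 37/3}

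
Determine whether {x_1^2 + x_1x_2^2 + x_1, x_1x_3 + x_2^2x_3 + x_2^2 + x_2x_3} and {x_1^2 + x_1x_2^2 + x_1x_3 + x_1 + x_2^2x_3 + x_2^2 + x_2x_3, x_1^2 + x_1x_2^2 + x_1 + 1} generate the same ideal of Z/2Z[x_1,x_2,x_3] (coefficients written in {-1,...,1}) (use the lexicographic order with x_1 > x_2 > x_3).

Since reduced Gröbner bases are canonical representatives of ideals under a given ordering, it suffices to compute and compare them.
Buchberger on the first generating set:
f_1 = x_1^2 + x_1x_2^2 + x_1, LT = x_1^2.
f_2 = x_1x_3 + x_2^2x_3 + x_2^2 + x_2x_3, LT = x_1x_3.

S(f_1,f_2): lcm = x_1^2x_3. S = x_1x_2^2 + x_1x_2x_3 + x_1x_3.
  reduce S modulo (f_1, f_2):
  remainder x_1x_2^2 + x_2^3x_3 + x_2^3 + x_2^2 + x_2x_3 ≠ 0; add g_3 = x_1x_2^2 + x_2^3x_3 + x_2^3 + x_2^2 + x_2x_3 to the basis.

S(f_2,g_3): lcm = x_1x_2^2x_3. S = x_2^4x_3 + x_2^4 + x_2^3x_3^2 + x_2^2x_3 + x_2x_3^2.
  reduce S modulo (f_1, f_2, g_3):
  remainder x_2^4x_3 + x_2^4 + x_2^3x_3^2 + x_2^2x_3 + x_2x_3^2 ≠ 0; add g_4 = x_2^4x_3 + x_2^4 + x_2^3x_3^2 + x_2^2x_3 + x_2x_3^2 to the basis.

The other S-polynomials (S(f_1,g_3), S(f_1,g_4), S(f_2,g_4), S(g_3,g_4)) all reduce to 0 modulo the current basis, so we have a Gröbner basis.
Inter-reduce: drop elements whose leading term is divisible by another's, tail-reduce, and make monic.
Reduced Gröbner basis: {x_1^2 + x_1 + x_2^3x_3 + x_2^3 + x_2^2 + x_2x_3, x_1x_2^2 + x_2^3x_3 + x_2^3 + x_2^2 + x_2x_3, x_1x_3 + x_2^2x_3 + x_2^2 + x_2x_3, x_2^4x_3 + x_2^4 + x_2^3x_3^2 + x_2^2x_3 + x_2x_3^2}.

Buchberger on the second generating set:
h_1 = x_1^2 + x_1x_2^2 + x_1x_3 + x_1 + x_2^2x_3 + x_2^2 + x_2x_3, LT = x_1^2.
h_2 = x_1^2 + x_1x_2^2 + x_1 + 1, LT = x_1^2.

S(h_1,h_2): lcm = x_1^2. S = x_1x_3 + x_2^2x_3 + x_2^2 + x_2x_3 + 1.
  reduce S modulo (h_1, h_2):
  remainder x_1x_3 + x_2^2x_3 + x_2^2 + x_2x_3 + 1 ≠ 0; add k_3 = x_1x_3 + x_2^2x_3 + x_2^2 + x_2x_3 + 1 to the basis.

S(h_1,k_3): lcm = x_1^2x_3. S = x_1x_2^2 + x_1x_2x_3 + x_1x_3^2 + x_1x_3 + x_1 + x_2^2x_3^2 + x_2^2x_3 + x_2x_3^2.
  reduce S modulo (h_1, h_2, k_3):
  remainder x_1x_2^2 + x_1 + x_2^3x_3 + x_2^3 + x_2^2 + x_2x_3 + x_2 + x_3 + 1 ≠ 0; add k_4 = x_1x_2^2 + x_1 + x_2^3x_3 + x_2^3 + x_2^2 + x_2x_3 + x_2 + x_3 + 1 to the basis.

S(k_3,k_4): lcm = x_1x_2^2x_3. S = x_1x_3 + x_2^4x_3 + x_2^4 + x_2^3x_3^2 + x_2^2x_3 + x_2^2 + x_2x_3^2 + x_2x_3 + x_3^2 + x_3.
  reduce S modulo (h_1, h_2, k_3, k_4):
  remainder x_2^4x_3 + x_2^4 + x_2^3x_3^2 + x_2x_3^2 + x_3^2 + x_3 + 1 ≠ 0; add k_5 = x_2^4x_3 + x_2^4 + x_2^3x_3^2 + x_2x_3^2 + x_3^2 + x_3 + 1 to the basis.

The other S-polynomials (S(h_2,k_3), S(h_1,k_4), S(h_2,k_4), S(h_1,k_5), S(h_2,k_5), S(k_3,k_5), S(k_4,k_5)) all reduce to 0 modulo the current basis, so we have a Gröbner basis.
Inter-reduce: drop elements whose leading term is divisible by another's, tail-reduce, and make monic.
Reduced Gröbner basis: {x_1^2 + x_2^3x_3 + x_2^3 + x_2^2 + x_2x_3 + x_2 + x_3, x_1x_2^2 + x_1 + x_2^3x_3 + x_2^3 + x_2^2 + x_2x_3 + x_2 + x_3 + 1, x_1x_3 + x_2^2x_3 + x_2^2 + x_2x_3 + 1, x_2^4x_3 + x_2^4 + x_2^3x_3^2 + x_2x_3^2 + x_3^2 + x_3 + 1}.

These differ, so the ideals are not equal.

No, the ideals differ.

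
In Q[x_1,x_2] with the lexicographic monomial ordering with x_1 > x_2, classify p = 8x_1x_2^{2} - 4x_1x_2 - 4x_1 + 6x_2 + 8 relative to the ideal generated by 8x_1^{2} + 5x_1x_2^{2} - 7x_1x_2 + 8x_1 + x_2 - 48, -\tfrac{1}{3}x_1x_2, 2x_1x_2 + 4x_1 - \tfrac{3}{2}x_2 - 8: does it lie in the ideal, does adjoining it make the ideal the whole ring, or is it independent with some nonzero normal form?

First compute the reduced Gröbner basis of I by Buchberger's algorithm.
f_1 = 8x_1^{2} + 5x_1x_2^{2} - 7x_1x_2 + 8x_1 + x_2 - 48, LT = x_1^{2}.
f_2 = -\tfrac{1}{3}x_1x_2, LT = x_1x_2.
f_3 = 2x_1x_2 + 4x_1 - \tfrac{3}{2}x_2 - 8, LT = x_1x_2.

S(f_1,f_2): lcm = x_1^{2}x_2. S = \tfrac{5}{8}x_1x_2^{3} - \tfrac{7}{8}x_1x_2^{2} + x_1x_2 + \tfrac{1}{8}x_2^{2} - 6x_2.
  leading term x_1x_2^{3}: subtract (-\tfrac{15}{8}x_2^{2})·f_2 from \tfrac{5}{8}x_1x_2^{3} - \tfrac{7}{8}x_1x_2^{2} + x_1x_2 + \tfrac{1}{8}x_2^{2} - 6x_2 → -\tfrac{7}{8}x_1x_2^{2} + x_1x_2 + \tfrac{1}{8}x_2^{2} - 6x_2
  leading term x_1x_2^{2}: subtract (\tfrac{21}{8}x_2)·f_2 from -\tfrac{7}{8}x_1x_2^{2} + x_1x_2 + \tfrac{1}{8}x_2^{2} - 6x_2 → x_1x_2 + \tfrac{1}{8}x_2^{2} - 6x_2
  leading term x_1x_2: subtract (-3)·f_2 from x_1x_2 + \tfrac{1}{8}x_2^{2} - 6x_2 → \tfrac{1}{8}x_2^{2} - 6x_2
  leading term x_2^{2}: no divisor's leading term divides it; move \tfrac{1}{8}x_2^{2} to the remainder.
  leading term x_2: no divisor's leading term divides it; move -6x_2 to the remainder.
  remainder \tfrac{1}{8}x_2^{2} - 6x_2 ≠ 0; add h_4 = \tfrac{1}{8}x_2^{2} - 6x_2 to the basis.

S(f_1,f_3): lcm = x_1^{2}x_2. S = -2x_1^{2} + \tfrac{5}{8}x_1x_2^{3} - \tfrac{7}{8}x_1x_2^{2} + \tfrac{7}{4}x_1x_2 + 4x_1 + \tfrac{1}{8}x_2^{2} - 6x_2.
  leading term x_1^{2}: subtract (-\tfrac{1}{4})·f_1 from -2x_1^{2} + \tfrac{5}{8}x_1x_2^{3} - \tfrac{7}{8}x_1x_2^{2} + \tfrac{7}{4}x_1x_2 + 4x_1 + \tfrac{1}{8}x_2^{2} - 6x_2 → \tfrac{5}{8}x_1x_2^{3} + \tfrac{3}{8}x_1x_2^{2} + 6x_1 + \tfrac{1}{8}x_2^{2} - \tfrac{23}{4}x_2 - 12
  leading term x_1x_2^{3}: subtract (-\tfrac{15}{8}x_2^{2})·f_2 from \tfrac{5}{8}x_1x_2^{3} + \tfrac{3}{8}x_1x_2^{2} + 6x_1 + \tfrac{1}{8}x_2^{2} - \tfrac{23}{4}x_2 - 12 → \tfrac{3}{8}x_1x_2^{2} + 6x_1 + \tfrac{1}{8}x_2^{2} - \tfrac{23}{4}x_2 - 12
  leading term x_1x_2^{2}: subtract (-\tfrac{9}{8}x_2)·f_2 from \tfrac{3}{8}x_1x_2^{2} + 6x_1 + \tfrac{1}{8}x_2^{2} - \tfrac{23}{4}x_2 - 12 → 6x_1 + \tfrac{1}{8}x_2^{2} - \tfrac{23}{4}x_2 - 12
  leading term x_1: no divisor's leading term divides it; move 6x_1 to the remainder.
  leading term x_2^{2}: subtract (1)·h_4 from \tfrac{1}{8}x_2^{2} - \tfrac{23}{4}x_2 - 12 → \tfrac{1}{4}x_2 - 12
  leading term x_2: no divisor's leading term divides it; move \tfrac{1}{4}x_2 to the remainder.
  leading term 1: no divisor's leading term divides it; move -12 to the remainder.
  remainder 6x_1 + \tfrac{1}{4}x_2 - 12 ≠ 0; add h_5 = 6x_1 + \tfrac{1}{4}x_2 - 12 to the basis.

S(f_2,f_3): lcm = x_1x_2. S = -2x_1 + \tfrac{3}{4}x_2 + 4.
  leading term x_1: subtract (-\tfrac{1}{3})·h_5 from -2x_1 + \tfrac{3}{4}x_2 + 4 → \tfrac{5}{6}x_2
  leading term x_2: no divisor's leading term divides it; move \tfrac{5}{6}x_2 to the remainder.
  remainder \tfrac{5}{6}x_2 ≠ 0; add h_6 = \tfrac{5}{6}x_2 to the basis.

The other S-polynomials (S(f_1,h_4), S(f_2,h_4), S(f_3,h_4), S(f_1,h_5), S(f_2,h_5), S(f_3,h_5), S(h_4,h_5), S(f_1,h_6), S(f_2,h_6), S(f_3,h_6), S(h_4,h_6), S(h_5,h_6)) all reduce to 0 modulo the current basis, so we have a Gröbner basis.
Inter-reduce: drop elements whose leading term is divisible by another's, tail-reduce, and make monic.
Reduced Gröbner basis: {x_1 - 2, x_2}.
Label its elements g_1 = x_1 - 2, g_2 = x_2.

Reduce p = 8x_1x_2^{2} - 4x_1x_2 - 4x_1 + 6x_2 + 8 modulo G:
  leading term x_1x_2^{2}: subtract (8x_2^{2})·g_1 from 8x_1x_2^{2} - 4x_1x_2 - 4x_1 + 6x_2 + 8 → -4x_1x_2 - 4x_1 + 16x_2^{2} + 6x_2 + 8
  leading term x_1x_2: subtract (-4x_2)·g_1 from -4x_1x_2 - 4x_1 + 16x_2^{2} + 6x_2 + 8 → -4x_1 + 16x_2^{2} - 2x_2 + 8
  leading term x_1: subtract (-4)·g_1 from -4x_1 + 16x_2^{2} - 2x_2 + 8 → 16x_2^{2} - 2x_2
  leading term x_2^{2}: subtract (16x_2)·g_2 from 16x_2^{2} - 2x_2 → -2x_2
  leading term x_2: subtract (-2)·g_2 from -2x_2 → 0
  normal form = 0.
Since the normal form is 0, p ∈ I.

8x_1x_2^{2} - 4x_1x_2 - 4x_1 + 6x_2 + 8 lies in I (it reduces to 0).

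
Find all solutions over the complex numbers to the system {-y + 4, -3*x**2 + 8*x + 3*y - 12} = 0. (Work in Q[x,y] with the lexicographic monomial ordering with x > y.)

Compute a lex Gröbner basis by Buchberger's algorithm.
f_1 = -y + 4, LT = y.
f_2 = -3*x**2 + 8*x + 3*y - 12, LT = x**2.

The S-polynomials (S(f_1,f_2)) all reduce to 0 modulo the current basis, so we have a Gröbner basis.
Inter-reduce: drop elements whose leading term is divisible by another's, tail-reduce, and make monic.
Reduced Gröbner basis: {x**2 - 8/3*x, y - 4}.

From the last basis element, y - 4 = 0, so y takes values in {4}. Each choice, substituted upward through the basis, yields the corresponding point(s) of the solution set.
  y = 4: the earlier basis element becomes x**2 - 8/3*x = 0, giving x = 0, 8/3 — points (0, 4), (8/3, 4).
Each listed point satisfies every original equation (direct substitution).
Zero-dimensionality of the ideal guarantees finitely many solutions over ℂ.

{(0, 4), (8/3, 4)}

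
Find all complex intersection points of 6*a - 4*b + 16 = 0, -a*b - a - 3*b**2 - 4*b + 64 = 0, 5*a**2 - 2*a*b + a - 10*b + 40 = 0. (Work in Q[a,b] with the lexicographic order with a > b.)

{(0, 4)}

Compute a lex Gröbner basis by Buchberger's algorithm.
f_1 = 6*a - 4*b + 16, LT = a.
f_2 = -a*b - a - 3*b**2 - 4*b + 64, LT = a*b.
f_3 = 5*a**2 - 2*a*b + a - 10*b + 40, LT = a**2.

S(f_1,f_2): lcm = a*b. S = -a - 11/3*b**2 - 4/3*b + 64.
  reduce S modulo (f_1, f_2, f_3):
  remainder -11/3*b**2 - 2*b + 200/3 ≠ 0; add h_4 = -11/3*b**2 - 2*b + 200/3 to the basis.

S(f_1,f_3): lcm = a**2. S = -4/15*a*b + 37/15*a + 2*b - 8.
  reduce S modulo (f_1, f_2, f_3, h_4):
  remainder 2204/495*b - 8816/495 ≠ 0; add h_5 = 2204/495*b - 8816/495 to the basis.

The other S-polynomials (S(f_2,f_3), S(f_1,h_4), S(f_2,h_4), S(f_3,h_4), S(f_1,h_5), S(f_2,h_5), S(f_3,h_5), S(h_4,h_5)) all reduce to 0 modulo the current basis, so we have a Gröbner basis.
Inter-reduce: drop elements whose leading term is divisible by another's, tail-reduce, and make monic.
Reduced Gröbner basis: {a, b - 4}.

The lex basis is triangular: the last element involves only b. Solving b - 4 = 0 gives b ∈ {4}; substituting each value into the earlier elements determines the remaining variables.
  b = 4: the earlier basis element becomes a = 0, giving a = 0 — point (0, 4).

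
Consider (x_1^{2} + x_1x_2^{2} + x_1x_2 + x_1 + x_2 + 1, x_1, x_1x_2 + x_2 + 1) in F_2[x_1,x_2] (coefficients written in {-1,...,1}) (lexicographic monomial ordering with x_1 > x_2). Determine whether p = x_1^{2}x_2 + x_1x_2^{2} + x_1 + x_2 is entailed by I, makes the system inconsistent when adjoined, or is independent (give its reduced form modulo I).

Adjoining x_1^{2}x_2 + x_1x_2^{2} + x_1 + x_2 makes the ideal the whole ring: the system is inconsistent.

First compute the reduced Gröbner basis of I by Buchberger's algorithm.
f_1 = x_1^{2} + x_1x_2^{2} + x_1x_2 + x_1 + x_2 + 1, LT = x_1^{2}.
f_2 = x_1, LT = x_1.
f_3 = x_1x_2 + x_2 + 1, LT = x_1x_2.

S(f_1,f_2): lcm = x_1^{2}. S = x_1x_2^{2} + x_1x_2 + x_1 + x_2 + 1.
  leading term x_1x_2^{2}: subtract (x_2^{2})·f_2 from x_1x_2^{2} + x_1x_2 + x_1 + x_2 + 1 → x_1x_2 + x_1 + x_2 + 1
  leading term x_1x_2: subtract (x_2)·f_2 from x_1x_2 + x_1 + x_2 + 1 → x_1 + x_2 + 1
  leading term x_1: subtract (1)·f_2 from x_1 + x_2 + 1 → x_2 + 1
  leading term x_2: no divisor's leading term divides it; move x_2 to the remainder.
  leading term 1: no divisor's leading term divides it; move 1 to the remainder.
  remainder x_2 + 1 ≠ 0; add h_4 = x_2 + 1 to the basis.

The other S-polynomials (S(f_1,f_3), S(f_2,f_3), S(f_1,h_4), S(f_2,h_4), S(f_3,h_4)) all reduce to 0 modulo the current basis, so we have a Gröbner basis.
Inter-reduce: drop elements whose leading term is divisible by another's, tail-reduce, and make monic.
Reduced Gröbner basis: {x_1, x_2 + 1}.
Label its elements g_1 = x_1, g_2 = x_2 + 1.

Reduce p = x_1^{2}x_2 + x_1x_2^{2} + x_1 + x_2 modulo G:
  leading term x_1^{2}x_2: subtract (x_1x_2)·g_1 from x_1^{2}x_2 + x_1x_2^{2} + x_1 + x_2 → x_1x_2^{2} + x_1 + x_2
  leading term x_1x_2^{2}: subtract (x_2^{2})·g_1 from x_1x_2^{2} + x_1 + x_2 → x_1 + x_2
  leading term x_1: subtract (1)·g_1 from x_1 + x_2 → x_2
  leading term x_2: subtract (1)·g_2 from x_2 → 1
  leading term 1: no divisor's leading term divides it; move 1 to the remainder.
  normal form = 1.
The normal form is nonzero, so p ∉ I. Since p minus its normal form lies in I, I + (p) = I + (r) where r = 1; decide whether this ideal is the whole ring.
Here r = 1 is a nonzero constant, hence a unit: 1 ∈ I + (p), the Gröbner basis of I + (p) is {1}, and the enlarged system has no common solution — adjoining p is inconsistent.

Ideal membership is decidable via reduction modulo a Gröbner basis.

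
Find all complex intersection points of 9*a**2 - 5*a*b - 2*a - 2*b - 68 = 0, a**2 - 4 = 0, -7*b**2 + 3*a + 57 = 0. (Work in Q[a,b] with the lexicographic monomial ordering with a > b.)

Compute a lex Gröbner basis by Buchberger's algorithm.
f_1 = 9*a**2 - 5*a*b - 2*a - 2*b - 68, LT = a**2.
f_2 = a**2 - 4, LT = a**2.
f_3 = 3*a - 7*b**2 + 57, LT = a.

S(f_1,f_2): lcm = a**2. S = -5/9*a*b - 2/9*a - 2/9*b - 32/9.
  leading term a*b: subtract (-5/27*b)·f_3 from -5/9*a*b - 2/9*a - 2/9*b - 32/9 → -2/9*a - 35/27*b**3 + 31/3*b - 32/9
  leading term a: subtract (-2/27)·f_3 from -2/9*a - 35/27*b**3 + 31/3*b - 32/9 → -35/27*b**3 - 14/27*b**2 + 31/3*b + 2/3
  leading term b**3: no divisor's leading term divides it; move -35/27*b**3 to the remainder.
  leading term b**2: no divisor's leading term divides it; move -14/27*b**2 to the remainder.
  leading term b: no divisor's leading term divides it; move 31/3*b to the remainder.
  leading term 1: no divisor's leading term divides it; move 2/3 to the remainder.
  remainder -35/27*b**3 - 14/27*b**2 + 31/3*b + 2/3 ≠ 0; add h_4 = -35/27*b**3 - 14/27*b**2 + 31/3*b + 2/3 to the basis.

S(f_1,f_3): lcm = a**2. S = 7/3*a*b**2 - 5/9*a*b - 173/9*a - 2/9*b - 68/9.
  leading term a*b**2: subtract (7/9*b**2)·f_3 from 7/3*a*b**2 - 5/9*a*b - 173/9*a - 2/9*b - 68/9 → -5/9*a*b - 173/9*a + 49/9*b**4 - 133/3*b**2 - 2/9*b - 68/9
  leading term a*b: subtract (-5/27*b)·f_3 from -5/9*a*b - 173/9*a + 49/9*b**4 - 133/3*b**2 - 2/9*b - 68/9 → -173/9*a + 49/9*b**4 - 35/27*b**3 - 133/3*b**2 + 31/3*b - 68/9
  leading term a: subtract (-173/27)·f_3 from -173/9*a + 49/9*b**4 - 35/27*b**3 - 133/3*b**2 + 31/3*b - 68/9 → 49/9*b**4 - 35/27*b**3 - 2408/27*b**2 + 31/3*b + 1073/3
  leading term b**4: subtract (-21/5*b)·h_4 from 49/9*b**4 - 35/27*b**3 - 2408/27*b**2 + 31/3*b + 1073/3 → -469/135*b**3 - 6181/135*b**2 + 197/15*b + 1073/3
  leading term b**3: subtract (67/25)·h_4 from -469/135*b**3 - 6181/135*b**2 + 197/15*b + 1073/3 → -9989/225*b**2 - 364/25*b + 8897/25
  leading term b**2: no divisor's leading term divides it; move -9989/225*b**2 to the remainder.
  leading term b: no divisor's leading term divides it; move -364/25*b to the remainder.
  leading term 1: no divisor's leading term divides it; move 8897/25 to the remainder.
  remainder -9989/225*b**2 - 364/25*b + 8897/25 ≠ 0; add h_5 = -9989/225*b**2 - 364/25*b + 8897/25 to the basis.

S(h_4,h_5): lcm = b**3. S = 514/7135*b**2 + 2232/49945*b - 18/35.
  leading term b**2: subtract (-23130/14254303)·h_5 from 514/7135*b**2 + 2232/49945*b - 18/35 → 300240/14254303*b + 900720/14254303
  leading term b: no divisor's leading term divides it; move 300240/14254303*b to the remainder.
  leading term 1: no divisor's leading term divides it; move 900720/14254303 to the remainder.
  remainder 300240/14254303*b + 900720/14254303 ≠ 0; add h_6 = 300240/14254303*b + 900720/14254303 to the basis.

The other S-polynomials (S(f_2,f_3), S(f_1,h_4), S(f_2,h_4), S(f_3,h_4), S(f_1,h_5), S(f_2,h_5), S(f_3,h_5), S(f_1,h_6), S(f_2,h_6), S(f_3,h_6), S(h_4,h_6), S(h_5,h_6)) all reduce to 0 modulo the current basis, so we have a Gröbner basis.
Inter-reduce: drop elements whose leading term is divisible by another's, tail-reduce, and make monic.
Reduced Gröbner basis: {a - 2, b + 3}.

The lex basis is triangular: the last element involves only b. Solving b + 3 = 0 gives b ∈ {-3}; substituting each value into the earlier elements determines the remaining variables.
  b = -3: the earlier basis element becomes a - 2 = 0, giving a = 2 — point (2, -3).
Each listed point satisfies every original equation (direct substitution).

{(2, -3)}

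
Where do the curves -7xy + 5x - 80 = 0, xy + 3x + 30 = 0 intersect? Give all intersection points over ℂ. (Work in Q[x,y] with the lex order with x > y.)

Compute a lex Gröbner basis by Buchberger's algorithm.
f_1 = -7xy + 5x - 80, LT = xy.
f_2 = xy + 3x + 30, LT = xy.

S(f_1,f_2): lcm = xy. S = -26/7x - 130/7.
  reduce S modulo (f_1, f_2):
  remainder -26/7x - 130/7 ≠ 0; add h_3 = -26/7x - 130/7 to the basis.

S(f_1,h_3): lcm = xy. S = -5/7x - 5y + 80/7.
  reduce S modulo (f_1, f_2, h_3):
  remainder -5y + 15 ≠ 0; add h_4 = -5y + 15 to the basis.

The other S-polynomials (S(f_2,h_3), S(f_1,h_4), S(f_2,h_4), S(h_3,h_4)) all reduce to 0 modulo the current basis, so we have a Gröbner basis.
Inter-reduce: drop elements whose leading term is divisible by another's, tail-reduce, and make monic.
Reduced Gröbner basis: {x + 5, y - 3}.

The lex basis is triangular: the last element involves only y. Solving y - 3 = 0 gives y ∈ {3}; substituting each value into the earlier elements determines the remaining variables.
  y = 3: the earlier basis element becomes x + 5 = 0, giving x = -5 — point (-5, 3).

{(-5, 3)}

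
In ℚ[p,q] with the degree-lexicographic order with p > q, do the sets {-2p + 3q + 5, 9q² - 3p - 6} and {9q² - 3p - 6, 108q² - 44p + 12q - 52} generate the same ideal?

Yes, the ideals are equal.

Two ideals are equal iff their reduced Gröbner bases coincide (the reduced basis is unique for a fixed ordering).
Buchberger on the first generating set:
f_1 = -2p + 3q + 5, LT = p.
f_2 = 9q² - 3p - 6, LT = q².

The S-polynomials (S(f_1,f_2)) all reduce to 0 modulo the current basis, so we have a Gröbner basis.
Inter-reduce: drop elements whose leading term is divisible by another's, tail-reduce, and make monic.
Reduced Gröbner basis: {q² - ½q - 3/2, p - 3/2q - 5/2}.

Buchberger on the second generating set:
h_1 = 9q² - 3p - 6, LT = q².
h_2 = 108q² - 44p + 12q - 52, LT = q².

S(h_1,h_2): lcm = q². S = 2/27p - 1/9q - 5/27.
  leading term p: no divisor's leading term divides it; move 2/27p to the remainder.
  leading term q: no divisor's leading term divides it; move -1/9q to the remainder.
  leading term 1: no divisor's leading term divides it; move -5/27 to the remainder.
  remainder 2/27p - 1/9q - 5/27 ≠ 0; add k_3 = 2/27p - 1/9q - 5/27 to the basis.

The other S-polynomials (S(h_1,k_3), S(h_2,k_3)) all reduce to 0 modulo the current basis, so we have a Gröbner basis.
Inter-reduce: drop elements whose leading term is divisible by another's, tail-reduce, and make monic.
Reduced Gröbner basis: {q² - ½q - 3/2, p - 3/2q - 5/2}.

The two bases agree; hence the ideals are identical.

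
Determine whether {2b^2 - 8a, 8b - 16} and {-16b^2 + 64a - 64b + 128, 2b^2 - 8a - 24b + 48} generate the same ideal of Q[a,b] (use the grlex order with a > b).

Yes, the ideals are equal.

Equality of ideals is decidable: compute both reduced Gröbner bases (unique for the ordering) and check whether they agree.
Buchberger on the first generating set:
f_1 = 2b^2 - 8a, LT = b^2.
f_2 = 8b - 16, LT = b.

S(f_1,f_2): lcm = b^2. S = -4a + 2b.
  leading term a: no divisor's leading term divides it; move -4a to the remainder.
  leading term b: subtract (1/4)·f_2 from 2b → 4
  leading term 1: no divisor's leading term divides it; move 4 to the remainder.
  remainder -4a + 4 ≠ 0; add g_3 = -4a + 4 to the basis.

S(f_1,g_3): leading monomials are coprime, so the S-polynomial reduces to 0 (Buchberger's first criterion).
S(f_2,g_3): leading monomials are coprime, so the S-polynomial reduces to 0 (Buchberger's first criterion).
Every S-polynomial of the final basis reduces to 0, so we have a Gröbner basis.
Inter-reduce: drop elements whose leading term is divisible by another's, tail-reduce, and make monic.
Reduced Gröbner basis: {a - 1, b - 2}.

Buchberger on the second generating set:
h_1 = -16b^2 + 64a - 64b + 128, LT = b^2.
h_2 = 2b^2 - 8a - 24b + 48, LT = b^2.

S(h_1,h_2): lcm = b^2. S = 16b - 32.
  leading term b: no divisor's leading term divides it; move 16b to the remainder.
  leading term 1: no divisor's leading term divides it; move -32 to the remainder.
  remainder 16b - 32 ≠ 0; add k_3 = 16b - 32 to the basis.

S(h_1,k_3): lcm = b^2. S = -4a + 6b - 8.
  leading term a: no divisor's leading term divides it; move -4a to the remainder.
  leading term b: subtract (3/8)·k_3 from 6b - 8 → 4
  leading term 1: no divisor's leading term divides it; move 4 to the remainder.
  remainder -4a + 4 ≠ 0; add k_4 = -4a + 4 to the basis.

S(h_2,k_3): lcm = b^2. S = -4a - 10b + 24.
  leading term a: subtract (1)·k_4 from -4a - 10b + 24 → -10b + 20
  leading term b: subtract (-5/8)·k_3 from -10b + 20 → 0
  remainder 0.

S(h_1,k_4): leading monomials are coprime, so the S-polynomial reduces to 0 (Buchberger's first criterion).
S(h_2,k_4): leading monomials are coprime, so the S-polynomial reduces to 0 (Buchberger's first criterion).
S(k_3,k_4): leading monomials are coprime, so the S-polynomial reduces to 0 (Buchberger's first criterion).
Every S-polynomial of the final basis reduces to 0, so we have a Gröbner basis.
Inter-reduce: drop elements whose leading term is divisible by another's, tail-reduce, and make monic.
Reduced Gröbner basis: {a - 1, b - 2}.

The two bases agree; hence the ideals are identical.
The same test decides containment: I ⊆ J iff every generator of I reduces to 0 modulo a Gröbner basis of J.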